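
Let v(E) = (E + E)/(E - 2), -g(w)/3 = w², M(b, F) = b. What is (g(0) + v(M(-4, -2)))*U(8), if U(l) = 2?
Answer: 8/3 ≈ 2.6667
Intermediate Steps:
g(w) = -3*w²
v(E) = 2*E/(-2 + E) (v(E) = (2*E)/(-2 + E) = 2*E/(-2 + E))
(g(0) + v(M(-4, -2)))*U(8) = (-3*0² + 2*(-4)/(-2 - 4))*2 = (-3*0 + 2*(-4)/(-6))*2 = (0 + 2*(-4)*(-⅙))*2 = (0 + 4/3)*2 = (4/3)*2 = 8/3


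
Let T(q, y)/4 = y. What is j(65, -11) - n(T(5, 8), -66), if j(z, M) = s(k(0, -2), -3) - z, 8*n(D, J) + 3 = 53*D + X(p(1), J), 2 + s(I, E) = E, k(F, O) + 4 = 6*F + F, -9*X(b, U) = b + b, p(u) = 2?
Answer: -20273/72 ≈ -281.57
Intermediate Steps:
X(b, U) = -2*b/9 (X(b, U) = -(b + b)/9 = -2*b/9)
T(q, y) = 4*y
k(F, O) = -4 + 7*F (k(F, O) = -4 + (6*F + F) = -4 + 7*F)
s(I, E) = -2 + E
n(D, J) = -31/72 + 53*D/8 (n(D, J) = -3/8 + (53*D - 2/9*2)/8 = -3/8 + (53*D - 4/9)/8 = -3/8 + (-4/9 + 53*D)/8 = -3/8 + (-1/18 + 53*D/8) = -31/72 + 53*D/8)
j(z, M) = -5 - z (j(z, M) = (-2 - 3) - z = -5 - z)
j(65, -11) - n(T(5, 8), -66) = (-5 - 1*65) - (-31/72 + 53*(4*8)/8) = (-5 - 65) - (-31/72 + (53/8)*32) = -70 - (-31/72 + 212) = -70 - 1*15233/72 = -70 - 15233/72 = -20273/72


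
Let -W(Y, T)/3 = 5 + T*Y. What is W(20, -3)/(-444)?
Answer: -55/148 ≈ -0.37162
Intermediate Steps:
W(Y, T) = -15 - 3*T*Y (W(Y, T) = -3*(5 + T*Y) = -15 - 3*T*Y)
W(20, -3)/(-444) = (-15 - 3*(-3)*20)/(-444) = (-15 + 180)*(-1/444) = 165*(-1/444) = -55/148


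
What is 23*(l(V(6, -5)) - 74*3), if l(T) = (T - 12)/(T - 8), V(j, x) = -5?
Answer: -65987/13 ≈ -5075.9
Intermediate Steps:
l(T) = (-12 + T)/(-8 + T)
23*(l(V(6, -5)) - 74*3) = 23*((-12 - 5)/(-8 - 5) - 74*3) = 23*(-17/(-13) - 222) = 23*(-1/13*(-17) - 222) = 23*(17/13 - 222) = 23*(-2869/13) = -65987/13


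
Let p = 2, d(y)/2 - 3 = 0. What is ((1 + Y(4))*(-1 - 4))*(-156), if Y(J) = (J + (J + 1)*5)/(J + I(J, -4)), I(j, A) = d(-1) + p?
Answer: 2665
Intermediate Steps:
d(y) = 6 (d(y) = 6 + 2*0 = 6 + 0 = 6)
I(j, A) = 8 (I(j, A) = 6 + 2 = 8)
Y(J) = (5 + 6*J)/(8 + J) (Y(J) = (J + (J + 1)*5)/(J + 8) = (J + (1 + J)*5)/(8 + J) = (J + (5 + 5*J))/(8 + J) = (5 + 6*J)/(8 + J))
((1 + Y(4))*(-1 - 4))*(-156) = ((1 + (5 + 6*4)/(8 + 4))*(-1 - 4))*(-156) = ((1 + (5 + 24)/12)*(-5))*(-156) = ((1 + (1/12)*29)*(-5))*(-156) = ((1 + 29/12)*(-5))*(-156) = ((41/12)*(-5))*(-156) = -205/12*(-156) = 2665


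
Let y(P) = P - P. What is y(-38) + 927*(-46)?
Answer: -42642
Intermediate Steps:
y(P) = 0
y(-38) + 927*(-46) = 0 + 927*(-46) = 0 - 42642 = -42642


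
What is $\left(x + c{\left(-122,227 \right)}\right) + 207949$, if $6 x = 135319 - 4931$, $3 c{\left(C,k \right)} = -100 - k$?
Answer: $\frac{688714}{3} \approx 2.2957 \cdot 10^{5}$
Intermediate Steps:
$c{\left(C,k \right)} = - \frac{100}{3} - \frac{k}{3}$ ($c{\left(C,k \right)} = \frac{-100 - k}{3} = - \frac{100}{3} - \frac{k}{3}$)
$x = \frac{65194}{3}$ ($x = \frac{135319 - 4931}{6} = \frac{1}{6} \cdot 130388 = \frac{65194}{3} \approx 21731.0$)
$\left(x + c{\left(-122,227 \right)}\right) + 207949 = \left(\frac{65194}{3} - 109\right) + 207949 = \frac{64867}{3} + 207949 = \frac{688714}{3}$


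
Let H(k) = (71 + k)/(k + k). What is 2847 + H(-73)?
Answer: 207832/73 ≈ 2847.0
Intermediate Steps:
H(k) = (71 + k)/(2*k) (H(k) = (71 + k)/((2*k)) = (71 + k)*(1/(2*k)) = (71 + k)/(2*k))
2847 + H(-73) = 2847 + (½)*(71 - 73)/(-73) = 2847 + (½)*(-1/73)*(-2) = 2847 + 1/73 = 207832/73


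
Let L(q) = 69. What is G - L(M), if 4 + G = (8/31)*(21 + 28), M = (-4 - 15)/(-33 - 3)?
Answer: -1871/31 ≈ -60.355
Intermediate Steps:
M = 19/36 (M = -19/(-36) = -19*(-1/36) = 19/36 ≈ 0.52778)
G = 268/31 (G = -4 + (8/31)*(21 + 28) = -4 + (8*(1/31))*49 = -4 + (8/31)*49 = -4 + 392/31 = 268/31 ≈ 8.6452)
G - L(M) = 268/31 - 1*69 = 268/31 - 69 = -1871/31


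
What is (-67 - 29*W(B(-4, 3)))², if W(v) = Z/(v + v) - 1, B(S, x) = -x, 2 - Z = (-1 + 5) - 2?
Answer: 1444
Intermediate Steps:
Z = 0 (Z = 2 - ((-1 + 5) - 2) = 2 - (4 - 2) = 2 - 1*2 = 2 - 2 = 0)
W(v) = -1 (W(v) = 0/(v + v) - 1 = 0/((2*v)) - 1 = 0*(1/(2*v)) - 1 = 0 - 1 = -1)
(-67 - 29*W(B(-4, 3)))² = (-67 - 29*(-1))² = (-67 + 29)² = (-38)² = 1444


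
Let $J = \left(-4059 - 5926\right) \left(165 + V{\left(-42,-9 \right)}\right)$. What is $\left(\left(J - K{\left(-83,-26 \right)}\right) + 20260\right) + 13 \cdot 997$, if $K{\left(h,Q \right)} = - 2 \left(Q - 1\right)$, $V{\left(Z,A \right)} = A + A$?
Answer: $-1434628$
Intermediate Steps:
$V{\left(Z,A \right)} = 2 A$
$K{\left(h,Q \right)} = 2 - 2 Q$ ($K{\left(h,Q \right)} = - 2 \left(-1 + Q\right) = 2 - 2 Q$)
$J = -1467795$ ($J = \left(-4059 - 5926\right) \left(165 + 2 \left(-9\right)\right) = - 9985 \left(165 - 18\right) = \left(-9985\right) 147 = -1467795$)
$\left(\left(J - K{\left(-83,-26 \right)}\right) + 20260\right) + 13 \cdot 997 = \left(\left(-1467795 - \left(2 - -52\right)\right) + 20260\right) + 13 \cdot 997 = \left(\left(-1467795 - \left(2 + 52\right)\right) + 20260\right) + 12961 = \left(\left(-1467795 - 54\right) + 20260\right) + 12961 = \left(-1467849 + 20260\right) + 12961 = -1447589 + 12961 = -1434628$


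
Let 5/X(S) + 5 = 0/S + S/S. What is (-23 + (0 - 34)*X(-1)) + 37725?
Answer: 75489/2 ≈ 37745.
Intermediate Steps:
X(S) = -5/4 (X(S) = 5/(-5 + (0/S + S/S)) = 5/(-5 + (0 + 1)) = 5/(-5 + 1) = 5/(-4) = 5*(-¼) = -5/4)
(-23 + (0 - 34)*X(-1)) + 37725 = (-23 + (0 - 34)*(-5/4)) + 37725 = (-23 - 34*(-5/4)) + 37725 = (-23 + 85/2) + 37725 = 39/2 + 37725 = 75489/2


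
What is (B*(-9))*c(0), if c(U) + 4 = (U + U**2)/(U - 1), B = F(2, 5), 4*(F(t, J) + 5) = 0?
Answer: -180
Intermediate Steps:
F(t, J) = -5 (F(t, J) = -5 + (1/4)*0 = -5 + 0 = -5)
B = -5
c(U) = -4 + (U + U**2)/(-1 + U) (c(U) = -4 + (U + U**2)/(U - 1) = -4 + (U + U**2)/(-1 + U))
(B*(-9))*c(0) = (-5*(-9))*((4 + 0**2 - 3*0)/(-1 + 0)) = 45*((4 + 0 + 0)/(-1)) = 45*(-1*4) = 45*(-4) = -180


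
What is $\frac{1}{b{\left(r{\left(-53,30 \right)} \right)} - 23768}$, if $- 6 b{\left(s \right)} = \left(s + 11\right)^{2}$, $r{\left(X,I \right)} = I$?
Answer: $- \frac{6}{144289} \approx -4.1583 \cdot 10^{-5}$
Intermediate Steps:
$b{\left(s \right)} = - \frac{\left(11 + s\right)^{2}}{6}$ ($b{\left(s \right)} = - \frac{\left(s + 11\right)^{2}}{6} = - \frac{\left(11 + s\right)^{2}}{6}$)
$\frac{1}{b{\left(r{\left(-53,30 \right)} \right)} - 23768} = \frac{1}{- \frac{\left(11 + 30\right)^{2}}{6} - 23768} = \frac{1}{- \frac{41^{2}}{6} - 23768} = \frac{1}{\left(- \frac{1}{6}\right) 1681 - 23768} = \frac{1}{- \frac{1681}{6} - 23768} = \frac{1}{- \frac{144289}{6}} = - \frac{6}{144289}$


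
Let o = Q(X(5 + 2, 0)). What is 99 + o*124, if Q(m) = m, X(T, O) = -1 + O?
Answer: -25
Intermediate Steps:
o = -1 (o = -1 + 0 = -1)
99 + o*124 = 99 - 1*124 = 99 - 124 = -25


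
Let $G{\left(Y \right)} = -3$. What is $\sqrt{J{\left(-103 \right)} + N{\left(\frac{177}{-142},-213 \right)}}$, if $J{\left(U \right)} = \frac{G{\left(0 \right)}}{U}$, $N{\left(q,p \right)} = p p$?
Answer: $\frac{\sqrt{481320030}}{103} \approx 213.0$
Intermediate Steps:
$N{\left(q,p \right)} = p^{2}$
$J{\left(U \right)} = - \frac{3}{U}$
$\sqrt{J{\left(-103 \right)} + N{\left(\frac{177}{-142},-213 \right)}} = \sqrt{- \frac{3}{-103} + \left(-213\right)^{2}} = \sqrt{\left(-3\right) \left(- \frac{1}{103}\right) + 45369} = \sqrt{\frac{3}{103} + 45369} = \sqrt{\frac{4673010}{103}} = \frac{\sqrt{481320030}}{103}$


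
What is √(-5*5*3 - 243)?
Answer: I*√318 ≈ 17.833*I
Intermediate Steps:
√(-5*5*3 - 243) = √(-25*3 - 243) = √(-75 - 243) = √(-318) = I*√318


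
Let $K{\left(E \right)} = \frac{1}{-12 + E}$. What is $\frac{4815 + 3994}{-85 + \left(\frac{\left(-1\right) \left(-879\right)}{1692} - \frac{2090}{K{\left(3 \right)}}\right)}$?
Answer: $\frac{4968276}{10561193} \approx 0.47043$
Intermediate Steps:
$\frac{4815 + 3994}{-85 + \left(\frac{\left(-1\right) \left(-879\right)}{1692} - \frac{2090}{K{\left(3 \right)}}\right)} = \frac{4815 + 3994}{-85 + \left(\frac{\left(-1\right) \left(-879\right)}{1692} - \frac{2090}{\frac{1}{-12 + 3}}\right)} = \frac{8809}{-85 - \left(- \frac{293}{564} + \frac{2090}{\frac{1}{-9}}\right)} = \frac{8809}{-85 - \left(- \frac{293}{564} + \frac{2090}{- \frac{1}{9}}\right)} = \frac{8809}{-85 + \left(\frac{293}{564} - -18810\right)} = \frac{8809}{-85 + \left(\frac{293}{564} + 18810\right)} = \frac{8809}{-85 + \frac{10609133}{564}} = \frac{8809}{\frac{10561193}{564}} = 8809 \cdot \frac{564}{10561193} = \frac{4968276}{10561193}$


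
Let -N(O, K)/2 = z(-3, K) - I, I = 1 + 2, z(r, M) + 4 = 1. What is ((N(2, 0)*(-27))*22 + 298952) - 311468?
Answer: -19644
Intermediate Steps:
z(r, M) = -3 (z(r, M) = -4 + 1 = -3)
I = 3
N(O, K) = 12 (N(O, K) = -2*(-3 - 1*3) = -2*(-3 - 3) = -2*(-6) = 12)
((N(2, 0)*(-27))*22 + 298952) - 311468 = ((12*(-27))*22 + 298952) - 311468 = (-324*22 + 298952) - 311468 = (-7128 + 298952) - 311468 = 291824 - 311468 = -19644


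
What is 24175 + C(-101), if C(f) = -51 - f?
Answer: 24225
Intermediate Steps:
24175 + C(-101) = 24175 + (-51 - 1*(-101)) = 24175 + (-51 + 101) = 24175 + 50 = 24225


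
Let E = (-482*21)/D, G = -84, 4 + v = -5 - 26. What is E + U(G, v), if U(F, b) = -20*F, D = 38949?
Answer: 21808066/12983 ≈ 1679.7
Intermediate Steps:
v = -35 (v = -4 + (-5 - 26) = -4 - 31 = -35)
E = -3374/12983 (E = -482*21/38949 = -10122*1/38949 = -3374/12983 ≈ -0.25988)
E + U(G, v) = -3374/12983 - 20*(-84) = -3374/12983 + 1680 = 21808066/12983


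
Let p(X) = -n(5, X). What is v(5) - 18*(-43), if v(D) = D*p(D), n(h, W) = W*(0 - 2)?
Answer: 824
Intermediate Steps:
n(h, W) = -2*W (n(h, W) = W*(-2) = -2*W)
p(X) = 2*X (p(X) = -(-2)*X = 2*X)
v(D) = 2*D² (v(D) = D*(2*D) = 2*D²)
v(5) - 18*(-43) = 2*5² - 18*(-43) = 2*25 + 774 = 50 + 774 = 824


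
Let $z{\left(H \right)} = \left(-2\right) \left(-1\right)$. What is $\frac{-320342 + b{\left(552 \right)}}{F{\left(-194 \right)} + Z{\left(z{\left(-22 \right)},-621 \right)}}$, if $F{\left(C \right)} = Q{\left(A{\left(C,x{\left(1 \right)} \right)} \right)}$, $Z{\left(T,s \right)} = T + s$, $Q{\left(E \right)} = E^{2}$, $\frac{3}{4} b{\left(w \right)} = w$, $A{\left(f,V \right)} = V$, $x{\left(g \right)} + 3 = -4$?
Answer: $\frac{159803}{285} \approx 560.71$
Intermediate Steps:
$x{\left(g \right)} = -7$ ($x{\left(g \right)} = -3 - 4 = -7$)
$z{\left(H \right)} = 2$
$b{\left(w \right)} = \frac{4 w}{3}$
$F{\left(C \right)} = 49$ ($F{\left(C \right)} = \left(-7\right)^{2} = 49$)
$\frac{-320342 + b{\left(552 \right)}}{F{\left(-194 \right)} + Z{\left(z{\left(-22 \right)},-621 \right)}} = \frac{-320342 + \frac{4}{3} \cdot 552}{49 + \left(2 - 621\right)} = \frac{-320342 + 736}{49 - 619} = - \frac{319606}{-570} = \left(-319606\right) \left(- \frac{1}{570}\right) = \frac{159803}{285}$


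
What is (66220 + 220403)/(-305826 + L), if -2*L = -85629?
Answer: -63694/58447 ≈ -1.0898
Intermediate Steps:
L = 85629/2 (L = -½*(-85629) = 85629/2 ≈ 42815.)
(66220 + 220403)/(-305826 + L) = (66220 + 220403)/(-305826 + 85629/2) = 286623/(-526023/2) = 286623*(-2/526023) = -63694/58447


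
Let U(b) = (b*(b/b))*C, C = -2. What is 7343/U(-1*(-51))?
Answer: -7343/102 ≈ -71.990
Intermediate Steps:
U(b) = -2*b (U(b) = (b*(b/b))*(-2) = (b*1)*(-2) = b*(-2) = -2*b)
7343/U(-1*(-51)) = 7343/((-(-2)*(-51))) = 7343/((-2*51)) = 7343/(-102) = 7343*(-1/102) = -7343/102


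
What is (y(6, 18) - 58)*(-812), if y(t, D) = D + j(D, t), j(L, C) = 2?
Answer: 30856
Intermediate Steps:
y(t, D) = 2 + D (y(t, D) = D + 2 = 2 + D)
(y(6, 18) - 58)*(-812) = ((2 + 18) - 58)*(-812) = (20 - 58)*(-812) = -38*(-812) = 30856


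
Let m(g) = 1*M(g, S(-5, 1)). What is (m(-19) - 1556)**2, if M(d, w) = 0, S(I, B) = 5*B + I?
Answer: 2421136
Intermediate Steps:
S(I, B) = I + 5*B
m(g) = 0 (m(g) = 1*0 = 0)
(m(-19) - 1556)**2 = (0 - 1556)**2 = (-1556)**2 = 2421136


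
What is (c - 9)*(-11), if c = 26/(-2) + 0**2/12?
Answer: 242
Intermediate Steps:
c = -13 (c = 26*(-1/2) + 0*(1/12) = -13 + 0 = -13)
(c - 9)*(-11) = (-13 - 9)*(-11) = -22*(-11) = 242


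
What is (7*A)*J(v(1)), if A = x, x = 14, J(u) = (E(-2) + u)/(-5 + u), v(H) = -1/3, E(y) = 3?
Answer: -49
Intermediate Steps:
v(H) = -⅓ (v(H) = -1*⅓ = -⅓)
J(u) = (3 + u)/(-5 + u)
A = 14
(7*A)*J(v(1)) = (7*14)*((3 - ⅓)/(-5 - ⅓)) = 98*((8/3)/(-16/3)) = 98*(-3/16*8/3) = 98*(-½) = -49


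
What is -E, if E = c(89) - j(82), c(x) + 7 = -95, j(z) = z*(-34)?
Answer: -2686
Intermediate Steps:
j(z) = -34*z
c(x) = -102 (c(x) = -7 - 95 = -102)
E = 2686 (E = -102 - (-34)*82 = -102 - 1*(-2788) = -102 + 2788 = 2686)
-E = -1*2686 = -2686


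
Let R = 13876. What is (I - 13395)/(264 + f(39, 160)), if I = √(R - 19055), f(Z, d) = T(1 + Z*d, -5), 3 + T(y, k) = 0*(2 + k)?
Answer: -4465/87 + I*√5179/261 ≈ -51.322 + 0.27573*I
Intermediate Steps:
T(y, k) = -3 (T(y, k) = -3 + 0*(2 + k) = -3 + 0 = -3)
f(Z, d) = -3
I = I*√5179 (I = √(13876 - 19055) = √(-5179) = I*√5179 ≈ 71.965*I)
(I - 13395)/(264 + f(39, 160)) = (I*√5179 - 13395)/(264 - 3) = (-13395 + I*√5179)/261 = (-13395 + I*√5179)*(1/261) = -4465/87 + I*√5179/261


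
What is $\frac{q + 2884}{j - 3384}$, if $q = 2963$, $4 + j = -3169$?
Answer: $- \frac{5847}{6557} \approx -0.89172$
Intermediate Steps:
$j = -3173$ ($j = -4 - 3169 = -3173$)
$\frac{q + 2884}{j - 3384} = \frac{2963 + 2884}{-3173 - 3384} = \frac{5847}{-6557} = 5847 \left(- \frac{1}{6557}\right) = - \frac{5847}{6557}$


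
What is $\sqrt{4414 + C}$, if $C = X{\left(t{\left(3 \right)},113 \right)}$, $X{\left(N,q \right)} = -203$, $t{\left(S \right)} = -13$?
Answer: $\sqrt{4211} \approx 64.892$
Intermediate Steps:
$C = -203$
$\sqrt{4414 + C} = \sqrt{4414 - 203} = \sqrt{4211}$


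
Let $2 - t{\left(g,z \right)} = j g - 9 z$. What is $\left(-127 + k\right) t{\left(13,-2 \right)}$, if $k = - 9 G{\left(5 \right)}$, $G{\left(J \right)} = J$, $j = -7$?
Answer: $-12900$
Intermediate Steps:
$t{\left(g,z \right)} = 2 + 7 g + 9 z$ ($t{\left(g,z \right)} = 2 - \left(- 7 g - 9 z\right) = 2 - \left(- 9 z - 7 g\right) = 2 + \left(7 g + 9 z\right) = 2 + 7 g + 9 z$)
$k = -45$ ($k = \left(-9\right) 5 = -45$)
$\left(-127 + k\right) t{\left(13,-2 \right)} = \left(-127 - 45\right) \left(2 + 7 \cdot 13 + 9 \left(-2\right)\right) = - 172 \left(2 + 91 - 18\right) = \left(-172\right) 75 = -12900$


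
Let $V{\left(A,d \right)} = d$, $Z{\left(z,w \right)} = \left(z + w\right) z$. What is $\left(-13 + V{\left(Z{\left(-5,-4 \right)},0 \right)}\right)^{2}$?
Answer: $169$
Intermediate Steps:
$Z{\left(z,w \right)} = z \left(w + z\right)$ ($Z{\left(z,w \right)} = \left(w + z\right) z = z \left(w + z\right)$)
$\left(-13 + V{\left(Z{\left(-5,-4 \right)},0 \right)}\right)^{2} = \left(-13 + 0\right)^{2} = \left(-13\right)^{2} = 169$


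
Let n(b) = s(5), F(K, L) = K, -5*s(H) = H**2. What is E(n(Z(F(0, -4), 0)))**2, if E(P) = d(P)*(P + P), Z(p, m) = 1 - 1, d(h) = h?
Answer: 2500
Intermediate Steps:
s(H) = -H**2/5
Z(p, m) = 0
n(b) = -5 (n(b) = -1/5*5**2 = -1/5*25 = -5)
E(P) = 2*P**2 (E(P) = P*(P + P) = P*(2*P) = 2*P**2)
E(n(Z(F(0, -4), 0)))**2 = (2*(-5)**2)**2 = (2*25)**2 = 50**2 = 2500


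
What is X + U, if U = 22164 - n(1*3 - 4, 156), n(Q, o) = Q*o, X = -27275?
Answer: -4955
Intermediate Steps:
U = 22320 (U = 22164 - (1*3 - 4)*156 = 22164 - (3 - 4)*156 = 22164 - (-1)*156 = 22164 - 1*(-156) = 22164 + 156 = 22320)
X + U = -27275 + 22320 = -4955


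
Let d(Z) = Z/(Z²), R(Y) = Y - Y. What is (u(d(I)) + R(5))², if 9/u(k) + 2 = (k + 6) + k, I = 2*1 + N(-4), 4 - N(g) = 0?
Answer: 729/169 ≈ 4.3136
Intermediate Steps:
N(g) = 4 (N(g) = 4 - 1*0 = 4 + 0 = 4)
R(Y) = 0
I = 6 (I = 2*1 + 4 = 2 + 4 = 6)
d(Z) = 1/Z (d(Z) = Z/Z² = 1/Z)
u(k) = 9/(4 + 2*k) (u(k) = 9/(-2 + ((k + 6) + k)) = 9/(-2 + ((6 + k) + k)) = 9/(-2 + (6 + 2*k)) = 9/(4 + 2*k))
(u(d(I)) + R(5))² = (9/(2*(2 + 1/6)) + 0)² = (9/(2*(2 + ⅙)) + 0)² = (9/(2*(13/6)) + 0)² = ((9/2)*(6/13) + 0)² = (27/13 + 0)² = (27/13)² = 729/169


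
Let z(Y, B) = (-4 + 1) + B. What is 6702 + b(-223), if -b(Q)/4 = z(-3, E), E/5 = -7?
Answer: 6854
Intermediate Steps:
E = -35 (E = 5*(-7) = -35)
z(Y, B) = -3 + B
b(Q) = 152 (b(Q) = -4*(-3 - 35) = -4*(-38) = 152)
6702 + b(-223) = 6702 + 152 = 6854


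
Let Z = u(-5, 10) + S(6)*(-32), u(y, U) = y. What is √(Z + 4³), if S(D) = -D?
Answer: √251 ≈ 15.843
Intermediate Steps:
Z = 187 (Z = -5 - 1*6*(-32) = -5 - 6*(-32) = -5 + 192 = 187)
√(Z + 4³) = √(187 + 4³) = √(187 + 64) = √251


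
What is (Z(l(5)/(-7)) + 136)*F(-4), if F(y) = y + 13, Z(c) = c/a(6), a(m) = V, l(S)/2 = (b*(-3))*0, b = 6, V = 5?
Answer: 1224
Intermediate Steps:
l(S) = 0 (l(S) = 2*((6*(-3))*0) = 2*(-18*0) = 2*0 = 0)
a(m) = 5
Z(c) = c/5
F(y) = 13 + y
(Z(l(5)/(-7)) + 136)*F(-4) = ((0/(-7))/5 + 136)*(13 - 4) = ((0*(-1/7))/5 + 136)*9 = ((1/5)*0 + 136)*9 = (0 + 136)*9 = 136*9 = 1224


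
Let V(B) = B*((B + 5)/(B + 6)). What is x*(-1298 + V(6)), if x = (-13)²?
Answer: -436865/2 ≈ -2.1843e+5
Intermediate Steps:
x = 169
V(B) = B*(5 + B)/(6 + B) (V(B) = B*((5 + B)/(6 + B)) = B*(5 + B)/(6 + B))
x*(-1298 + V(6)) = 169*(-1298 + 6*(5 + 6)/(6 + 6)) = 169*(-1298 + 6*11/12) = 169*(-1298 + 6*(1/12)*11) = 169*(-1298 + 11/2) = 169*(-2585/2) = -436865/2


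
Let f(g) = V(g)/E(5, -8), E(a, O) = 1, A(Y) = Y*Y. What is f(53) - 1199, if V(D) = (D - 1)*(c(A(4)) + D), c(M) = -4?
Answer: 1349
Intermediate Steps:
A(Y) = Y²
V(D) = (-1 + D)*(-4 + D) (V(D) = (D - 1)*(-4 + D) = (-1 + D)*(-4 + D))
f(g) = 4 + g² - 5*g (f(g) = (4 + g² - 5*g)/1 = (4 + g² - 5*g)*1 = 4 + g² - 5*g)
f(53) - 1199 = (4 + 53² - 5*53) - 1199 = (4 + 2809 - 265) - 1199 = 2548 - 1199 = 1349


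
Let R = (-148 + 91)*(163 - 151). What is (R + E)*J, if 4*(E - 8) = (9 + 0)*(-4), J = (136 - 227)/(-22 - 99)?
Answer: -62335/121 ≈ -515.17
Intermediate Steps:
J = 91/121 (J = -91/(-121) = -91*(-1/121) = 91/121 ≈ 0.75207)
E = -1 (E = 8 + ((9 + 0)*(-4))/4 = 8 + (9*(-4))/4 = 8 + (¼)*(-36) = 8 - 9 = -1)
R = -684 (R = -57*12 = -684)
(R + E)*J = (-684 - 1)*(91/121) = -685*91/121 = -62335/121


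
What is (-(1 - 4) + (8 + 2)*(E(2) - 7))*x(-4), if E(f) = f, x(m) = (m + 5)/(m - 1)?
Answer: 47/5 ≈ 9.4000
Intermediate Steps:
x(m) = (5 + m)/(-1 + m)
(-(1 - 4) + (8 + 2)*(E(2) - 7))*x(-4) = (-(1 - 4) + (8 + 2)*(2 - 7))*((5 - 4)/(-1 - 4)) = (-1*(-3) + 10*(-5))*(1/(-5)) = (3 - 50)*(-⅕*1) = -47*(-⅕) = 47/5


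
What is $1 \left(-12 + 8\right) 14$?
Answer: $-56$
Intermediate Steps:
$1 \left(-12 + 8\right) 14 = 1 \left(\left(-4\right) 14\right) = 1 \left(-56\right) = -56$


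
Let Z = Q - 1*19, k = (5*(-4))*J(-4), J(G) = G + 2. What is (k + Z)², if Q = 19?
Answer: 1600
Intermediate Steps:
J(G) = 2 + G
k = 40 (k = (5*(-4))*(2 - 4) = -20*(-2) = 40)
Z = 0 (Z = 19 - 1*19 = 19 - 19 = 0)
(k + Z)² = (40 + 0)² = 40² = 1600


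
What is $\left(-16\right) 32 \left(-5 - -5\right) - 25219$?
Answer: $-25219$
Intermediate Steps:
$\left(-16\right) 32 \left(-5 - -5\right) - 25219 = - 512 \left(-5 + 5\right) - 25219 = \left(-512\right) 0 - 25219 = 0 - 25219 = -25219$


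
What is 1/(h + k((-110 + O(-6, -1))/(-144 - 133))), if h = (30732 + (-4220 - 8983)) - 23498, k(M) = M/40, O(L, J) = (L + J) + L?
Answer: -11080/66136397 ≈ -0.00016753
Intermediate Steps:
O(L, J) = J + 2*L (O(L, J) = (J + L) + L = J + 2*L)
k(M) = M/40 (k(M) = M*(1/40) = M/40)
h = -5969 (h = (30732 - 13203) - 23498 = 17529 - 23498 = -5969)
1/(h + k((-110 + O(-6, -1))/(-144 - 133))) = 1/(-5969 + ((-110 + (-1 + 2*(-6)))/(-144 - 133))/40) = 1/(-5969 + ((-110 + (-1 - 12))/(-277))/40) = 1/(-5969 + ((-110 - 13)*(-1/277))/40) = 1/(-5969 + (-123*(-1/277))/40) = 1/(-5969 + (1/40)*(123/277)) = 1/(-5969 + 123/11080) = 1/(-66136397/11080) = -11080/66136397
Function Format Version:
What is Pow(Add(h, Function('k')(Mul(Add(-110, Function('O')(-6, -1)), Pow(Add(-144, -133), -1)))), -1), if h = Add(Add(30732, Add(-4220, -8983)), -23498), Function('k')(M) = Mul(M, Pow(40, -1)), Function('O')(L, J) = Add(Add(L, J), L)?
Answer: Rational(-11080, 66136397) ≈ -0.00016753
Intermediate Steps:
Function('O')(L, J) = Add(J, Mul(2, L)) (Function('O')(L, J) = Add(Add(J, L), L) = Add(J, Mul(2, L)))
Function('k')(M) = Mul(Rational(1, 40), M) (Function('k')(M) = Mul(M, Rational(1, 40)) = Mul(Rational(1, 40), M))
h = -5969 (h = Add(Add(30732, -13203), -23498) = Add(17529, -23498) = -5969)
Pow(Add(h, Function('k')(Mul(Add(-110, Function('O')(-6, -1)), Pow(Add(-144, -133), -1)))), -1) = Pow(Add(-5969, Mul(Rational(1, 40), Mul(Add(-110, Add(-1, Mul(2, -6))), Pow(Add(-144, -133), -1)))), -1) = Pow(Add(-5969, Mul(Rational(1, 40), Mul(Add(-110, Add(-1, -12)), Pow(-277, -1)))), -1) = Pow(Add(-5969, Mul(Rational(1, 40), Mul(Add(-110, -13), Rational(-1, 277)))), -1) = Pow(Add(-5969, Mul(Rational(1, 40), Mul(-123, Rational(-1, 277)))), -1) = Pow(Add(-5969, Mul(Rational(1, 40), Rational(123, 277))), -1) = Pow(Add(-5969, Rational(123, 11080)), -1) = Pow(Rational(-66136397, 11080), -1) = Rational(-11080, 66136397)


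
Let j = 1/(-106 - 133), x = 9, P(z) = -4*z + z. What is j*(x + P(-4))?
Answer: -21/239 ≈ -0.087866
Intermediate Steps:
P(z) = -3*z
j = -1/239 (j = 1/(-239) = -1/239 ≈ -0.0041841)
j*(x + P(-4)) = -(9 - 3*(-4))/239 = -(9 + 12)/239 = -1/239*21 = -21/239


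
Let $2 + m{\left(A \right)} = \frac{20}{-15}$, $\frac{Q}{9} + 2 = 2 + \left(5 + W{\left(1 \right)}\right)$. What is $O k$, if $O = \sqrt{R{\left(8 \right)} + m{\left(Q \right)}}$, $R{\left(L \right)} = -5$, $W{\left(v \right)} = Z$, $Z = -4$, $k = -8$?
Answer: $- \frac{40 i \sqrt{3}}{3} \approx - 23.094 i$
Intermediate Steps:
$W{\left(v \right)} = -4$
$Q = 9$ ($Q = -18 + 9 \left(2 + \left(5 - 4\right)\right) = -18 + 9 \left(2 + 1\right) = -18 + 9 \cdot 3 = -18 + 27 = 9$)
$m{\left(A \right)} = - \frac{10}{3}$ ($m{\left(A \right)} = -2 + \frac{20}{-15} = -2 + 20 \left(- \frac{1}{15}\right) = -2 - \frac{4}{3} = - \frac{10}{3}$)
$O = \frac{5 i \sqrt{3}}{3}$ ($O = \sqrt{-5 - \frac{10}{3}} = \sqrt{- \frac{25}{3}} = \frac{5 i \sqrt{3}}{3} \approx 2.8868 i$)
$O k = \frac{5 i \sqrt{3}}{3} \left(-8\right) = - \frac{40 i \sqrt{3}}{3}$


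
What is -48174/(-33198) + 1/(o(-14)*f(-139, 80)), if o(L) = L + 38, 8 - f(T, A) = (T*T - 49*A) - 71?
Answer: 2952482579/2034639024 ≈ 1.4511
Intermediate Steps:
f(T, A) = 79 - T² + 49*A (f(T, A) = 8 - ((T*T - 49*A) - 71) = 8 - ((T² - 49*A) - 71) = 8 - (-71 + T² - 49*A) = 8 + (71 - T² + 49*A) = 79 - T² + 49*A)
o(L) = 38 + L
-48174/(-33198) + 1/(o(-14)*f(-139, 80)) = -48174/(-33198) + 1/((38 - 14)*(79 - 1*(-139)² + 49*80)) = -48174*(-1/33198) + 1/(24*(79 - 1*19321 + 3920)) = 8029/5533 + 1/(24*(79 - 19321 + 3920)) = 8029/5533 + (1/24)/(-15322) = 8029/5533 + (1/24)*(-1/15322) = 8029/5533 - 1/367728 = 2952482579/2034639024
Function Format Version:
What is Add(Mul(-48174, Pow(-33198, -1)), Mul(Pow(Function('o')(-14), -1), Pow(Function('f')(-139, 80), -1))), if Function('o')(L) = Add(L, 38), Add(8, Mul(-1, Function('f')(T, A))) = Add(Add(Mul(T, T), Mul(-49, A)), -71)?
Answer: Rational(2952482579, 2034639024) ≈ 1.4511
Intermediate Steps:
Function('f')(T, A) = Add(79, Mul(-1, Pow(T, 2)), Mul(49, A)) (Function('f')(T, A) = Add(8, Mul(-1, Add(Add(Mul(T, T), Mul(-49, A)), -71))) = Add(8, Mul(-1, Add(Add(Pow(T, 2), Mul(-49, A)), -71))) = Add(8, Mul(-1, Add(-71, Pow(T, 2), Mul(-49, A)))) = Add(8, Add(71, Mul(-1, Pow(T, 2)), Mul(49, A))) = Add(79, Mul(-1, Pow(T, 2)), Mul(49, A)))
Function('o')(L) = Add(38, L)
Add(Mul(-48174, Pow(-33198, -1)), Mul(Pow(Function('o')(-14), -1), Pow(Function('f')(-139, 80), -1))) = Add(Mul(-48174, Pow(-33198, -1)), Mul(Pow(Add(38, -14), -1), Pow(Add(79, Mul(-1, Pow(-139, 2)), Mul(49, 80)), -1))) = Add(Mul(-48174, Rational(-1, 33198)), Mul(Pow(24, -1), Pow(Add(79, Mul(-1, 19321), 3920), -1))) = Add(Rational(8029, 5533), Mul(Rational(1, 24), Pow(Add(79, -19321, 3920), -1))) = Add(Rational(8029, 5533), Mul(Rational(1, 24), Pow(-15322, -1))) = Add(Rational(8029, 5533), Mul(Rational(1, 24), Rational(-1, 15322))) = Add(Rational(8029, 5533), Rational(-1, 367728)) = Rational(2952482579, 2034639024)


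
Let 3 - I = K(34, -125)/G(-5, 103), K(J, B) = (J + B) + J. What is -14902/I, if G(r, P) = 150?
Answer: -745100/169 ≈ -4408.9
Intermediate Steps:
K(J, B) = B + 2*J (K(J, B) = (B + J) + J = B + 2*J)
I = 169/50 (I = 3 - (-125 + 2*34)/150 = 3 - (-125 + 68)/150 = 3 - (-57)/150 = 3 - 1*(-19/50) = 3 + 19/50 = 169/50 ≈ 3.3800)
-14902/I = -14902/169/50 = -14902*50/169 = -745100/169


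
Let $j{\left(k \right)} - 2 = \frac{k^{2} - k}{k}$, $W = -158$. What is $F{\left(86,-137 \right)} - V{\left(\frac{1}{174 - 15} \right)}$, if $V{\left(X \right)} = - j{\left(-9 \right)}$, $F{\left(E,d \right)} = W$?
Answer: $-166$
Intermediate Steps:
$F{\left(E,d \right)} = -158$
$j{\left(k \right)} = 2 + \frac{k^{2} - k}{k}$
$V{\left(X \right)} = 8$ ($V{\left(X \right)} = - (1 - 9) = \left(-1\right) \left(-8\right) = 8$)
$F{\left(86,-137 \right)} - V{\left(\frac{1}{174 - 15} \right)} = -158 - 8 = -166$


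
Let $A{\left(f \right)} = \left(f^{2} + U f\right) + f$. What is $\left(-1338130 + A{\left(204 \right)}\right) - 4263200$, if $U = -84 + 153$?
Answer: $-5545434$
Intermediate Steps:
$U = 69$
$A{\left(f \right)} = f^{2} + 70 f$ ($A{\left(f \right)} = \left(f^{2} + 69 f\right) + f = f^{2} + 70 f$)
$\left(-1338130 + A{\left(204 \right)}\right) - 4263200 = \left(-1338130 + 204 \left(70 + 204\right)\right) - 4263200 = \left(-1338130 + 204 \cdot 274\right) - 4263200 = \left(-1338130 + 55896\right) - 4263200 = -1282234 - 4263200 = -5545434$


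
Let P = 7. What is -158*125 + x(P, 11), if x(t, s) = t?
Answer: -19743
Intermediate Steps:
-158*125 + x(P, 11) = -158*125 + 7 = -19750 + 7 = -19743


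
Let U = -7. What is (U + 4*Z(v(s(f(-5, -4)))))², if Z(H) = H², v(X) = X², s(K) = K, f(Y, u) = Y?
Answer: 6215049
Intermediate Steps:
(U + 4*Z(v(s(f(-5, -4)))))² = (-7 + 4*((-5)²)²)² = (-7 + 4*25²)² = (-7 + 4*625)² = (-7 + 2500)² = 2493² = 6215049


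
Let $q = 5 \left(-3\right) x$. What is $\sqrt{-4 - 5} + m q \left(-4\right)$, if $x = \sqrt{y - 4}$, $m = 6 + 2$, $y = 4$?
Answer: $3 i \approx 3.0 i$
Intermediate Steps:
$m = 8$
$x = 0$ ($x = \sqrt{4 - 4} = \sqrt{0} = 0$)
$q = 0$ ($q = 5 \left(-3\right) 0 = \left(-15\right) 0 = 0$)
$\sqrt{-4 - 5} + m q \left(-4\right) = \sqrt{-4 - 5} + 8 \cdot 0 \left(-4\right) = \sqrt{-9} + 8 \cdot 0 = 3 i + 0 = 3 i$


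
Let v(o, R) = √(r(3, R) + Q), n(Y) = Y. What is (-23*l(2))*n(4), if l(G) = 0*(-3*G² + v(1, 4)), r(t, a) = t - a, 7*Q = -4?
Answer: 0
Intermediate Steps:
Q = -4/7 (Q = (⅐)*(-4) = -4/7 ≈ -0.57143)
v(o, R) = √(17/7 - R) (v(o, R) = √((3 - R) - 4/7) = √(17/7 - R))
l(G) = 0 (l(G) = 0*(-3*G² + √(119 - 49*4)/7) = 0*(-3*G² + √(119 - 196)/7) = 0*(-3*G² + √(-77)/7) = 0*(-3*G² + (I*√77)/7) = 0*(-3*G² + I*√77/7) = 0)
(-23*l(2))*n(4) = -23*0*4 = 0*4 = 0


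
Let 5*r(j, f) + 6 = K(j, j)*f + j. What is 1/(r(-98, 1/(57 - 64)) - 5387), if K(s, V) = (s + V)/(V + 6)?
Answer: -115/621904 ≈ -0.00018492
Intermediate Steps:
K(s, V) = (V + s)/(6 + V)
r(j, f) = -6/5 + j/5 + 2*f*j/(5*(6 + j)) (r(j, f) = -6/5 + (((j + j)/(6 + j))*f + j)/5 = -6/5 + (((2*j)/(6 + j))*f + j)/5 = -6/5 + ((2*j/(6 + j))*f + j)/5 = -6/5 + (2*f*j/(6 + j) + j)/5 = -6/5 + (j + 2*f*j/(6 + j))/5 = -6/5 + (j/5 + 2*f*j/(5*(6 + j))) = -6/5 + j/5 + 2*f*j/(5*(6 + j)))
1/(r(-98, 1/(57 - 64)) - 5387) = 1/((-36 + (-98)² + 2*(-98)/(57 - 64))/(5*(6 - 98)) - 5387) = 1/((⅕)*(-36 + 9604 + 2*(-98)/(-7))/(-92) - 5387) = 1/((⅕)*(-1/92)*(-36 + 9604 + 2*(-⅐)*(-98)) - 5387) = 1/((⅕)*(-1/92)*(-36 + 9604 + 28) - 5387) = 1/((⅕)*(-1/92)*9596 - 5387) = 1/(-2399/115 - 5387) = 1/(-621904/115) = -115/621904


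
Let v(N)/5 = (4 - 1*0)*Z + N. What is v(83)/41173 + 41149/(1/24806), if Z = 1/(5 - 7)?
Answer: 42027014236667/41173 ≈ 1.0207e+9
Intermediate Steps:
Z = -½ (Z = 1/(-2) = -½ ≈ -0.50000)
v(N) = -10 + 5*N (v(N) = 5*((4 - 1*0)*(-½) + N) = 5*((4 + 0)*(-½) + N) = 5*(4*(-½) + N) = 5*(-2 + N) = -10 + 5*N)
v(83)/41173 + 41149/(1/24806) = (-10 + 5*83)/41173 + 41149/(1/24806) = (-10 + 415)*(1/41173) + 41149/(1/24806) = 405*(1/41173) + 41149*24806 = 405/41173 + 1020742094 = 42027014236667/41173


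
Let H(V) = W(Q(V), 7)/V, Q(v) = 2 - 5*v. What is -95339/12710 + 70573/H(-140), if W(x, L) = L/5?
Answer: -89698378339/12710 ≈ -7.0573e+6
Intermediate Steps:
Q(v) = 2 - 5*v
W(x, L) = L/5 (W(x, L) = L*(⅕) = L/5)
H(V) = 7/(5*V) (H(V) = ((⅕)*7)/V = 7/(5*V))
-95339/12710 + 70573/H(-140) = -95339/12710 + 70573/(((7/5)/(-140))) = -95339*1/12710 + 70573/(((7/5)*(-1/140))) = -95339/12710 + 70573/(-1/100) = -95339/12710 + 70573*(-100) = -95339/12710 - 7057300 = -89698378339/12710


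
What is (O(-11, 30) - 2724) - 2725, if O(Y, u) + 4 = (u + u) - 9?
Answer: -5402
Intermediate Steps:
O(Y, u) = -13 + 2*u (O(Y, u) = -4 + ((u + u) - 9) = -4 + (2*u - 9) = -4 + (-9 + 2*u) = -13 + 2*u)
(O(-11, 30) - 2724) - 2725 = ((-13 + 2*30) - 2724) - 2725 = ((-13 + 60) - 2724) - 2725 = (47 - 2724) - 2725 = -2677 - 2725 = -5402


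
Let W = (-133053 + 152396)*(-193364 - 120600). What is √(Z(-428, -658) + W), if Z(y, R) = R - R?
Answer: 58*I*√1805293 ≈ 77930.0*I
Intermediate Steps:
Z(y, R) = 0
W = -6073005652 (W = 19343*(-313964) = -6073005652)
√(Z(-428, -658) + W) = √(0 - 6073005652) = √(-6073005652) = 58*I*√1805293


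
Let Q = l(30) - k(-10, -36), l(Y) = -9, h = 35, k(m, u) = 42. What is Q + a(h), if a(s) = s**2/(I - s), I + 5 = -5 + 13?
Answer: -2857/32 ≈ -89.281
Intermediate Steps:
I = 3 (I = -5 + (-5 + 13) = -5 + 8 = 3)
a(s) = s**2/(3 - s)
Q = -51 (Q = -9 - 1*42 = -9 - 42 = -51)
Q + a(h) = -51 - 1*35**2/(-3 + 35) = -51 - 1*1225/32 = -51 - 1*1225*1/32 = -51 - 1225/32 = -2857/32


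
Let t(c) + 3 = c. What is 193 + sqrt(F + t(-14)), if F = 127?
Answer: 193 + sqrt(110) ≈ 203.49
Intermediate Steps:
t(c) = -3 + c
193 + sqrt(F + t(-14)) = 193 + sqrt(127 + (-3 - 14)) = 193 + sqrt(127 - 17) = 193 + sqrt(110)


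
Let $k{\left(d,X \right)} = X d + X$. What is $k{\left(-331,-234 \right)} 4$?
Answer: $308880$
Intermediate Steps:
$k{\left(d,X \right)} = X + X d$
$k{\left(-331,-234 \right)} 4 = - 234 \left(1 - 331\right) 4 = \left(-234\right) \left(-330\right) 4 = 77220 \cdot 4 = 308880$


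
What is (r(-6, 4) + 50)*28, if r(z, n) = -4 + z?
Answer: 1120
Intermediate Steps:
(r(-6, 4) + 50)*28 = ((-4 - 6) + 50)*28 = (-10 + 50)*28 = 40*28 = 1120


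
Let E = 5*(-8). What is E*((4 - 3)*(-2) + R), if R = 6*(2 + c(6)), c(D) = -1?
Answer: -160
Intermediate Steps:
E = -40
R = 6 (R = 6*(2 - 1) = 6*1 = 6)
E*((4 - 3)*(-2) + R) = -40*((4 - 3)*(-2) + 6) = -40*(1*(-2) + 6) = -40*(-2 + 6) = -40*4 = -160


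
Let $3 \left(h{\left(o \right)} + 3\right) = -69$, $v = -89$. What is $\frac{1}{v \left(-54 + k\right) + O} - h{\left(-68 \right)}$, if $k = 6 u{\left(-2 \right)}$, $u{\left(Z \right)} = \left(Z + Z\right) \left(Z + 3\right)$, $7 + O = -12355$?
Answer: $\frac{140919}{5420} \approx 26.0$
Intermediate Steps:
$O = -12362$ ($O = -7 - 12355 = -12362$)
$h{\left(o \right)} = -26$ ($h{\left(o \right)} = -3 + \frac{1}{3} \left(-69\right) = -3 - 23 = -26$)
$u{\left(Z \right)} = 2 Z \left(3 + Z\right)$
$k = -24$ ($k = 6 \cdot 2 \left(-2\right) \left(3 - 2\right) = 6 \cdot 2 \left(-2\right) 1 = 6 \left(-4\right) = -24$)
$\frac{1}{v \left(-54 + k\right) + O} - h{\left(-68 \right)} = \frac{1}{- 89 \left(-54 - 24\right) - 12362} - -26 = \frac{1}{\left(-89\right) \left(-78\right) - 12362} + 26 = \frac{1}{6942 - 12362} + 26 = \frac{1}{-5420} + 26 = - \frac{1}{5420} + 26 = \frac{140919}{5420}$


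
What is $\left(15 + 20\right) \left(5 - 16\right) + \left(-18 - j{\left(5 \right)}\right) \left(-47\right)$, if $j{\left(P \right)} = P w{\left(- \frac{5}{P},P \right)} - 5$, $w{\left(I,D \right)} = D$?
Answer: $1401$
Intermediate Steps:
$j{\left(P \right)} = -5 + P^{2}$ ($j{\left(P \right)} = P P - 5 = P^{2} - 5 = -5 + P^{2}$)
$\left(15 + 20\right) \left(5 - 16\right) + \left(-18 - j{\left(5 \right)}\right) \left(-47\right) = \left(15 + 20\right) \left(5 - 16\right) + \left(-18 - \left(-5 + 5^{2}\right)\right) \left(-47\right) = 35 \left(-11\right) + \left(-18 - \left(-5 + 25\right)\right) \left(-47\right) = -385 + \left(-18 - 20\right) \left(-47\right) = -385 - -1786 = -385 + 1786 = 1401$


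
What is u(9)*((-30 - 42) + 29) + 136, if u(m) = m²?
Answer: -3347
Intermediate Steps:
u(9)*((-30 - 42) + 29) + 136 = 9²*((-30 - 42) + 29) + 136 = 81*(-72 + 29) + 136 = 81*(-43) + 136 = -3483 + 136 = -3347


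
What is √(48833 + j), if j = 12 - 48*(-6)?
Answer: √49133 ≈ 221.66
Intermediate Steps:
j = 300 (j = 12 + 288 = 300)
√(48833 + j) = √(48833 + 300) = √49133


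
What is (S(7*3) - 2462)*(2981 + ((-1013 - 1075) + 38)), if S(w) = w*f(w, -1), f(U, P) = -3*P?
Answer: -2233469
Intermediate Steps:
S(w) = 3*w (S(w) = w*(-3*(-1)) = w*3 = 3*w)
(S(7*3) - 2462)*(2981 + ((-1013 - 1075) + 38)) = (3*(7*3) - 2462)*(2981 + ((-1013 - 1075) + 38)) = (3*21 - 2462)*(2981 + (-2088 + 38)) = (63 - 2462)*(2981 - 2050) = -2399*931 = -2233469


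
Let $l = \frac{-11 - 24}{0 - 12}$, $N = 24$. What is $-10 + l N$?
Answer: $60$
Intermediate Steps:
$l = \frac{35}{12}$ ($l = - \frac{35}{-12} = \left(-35\right) \left(- \frac{1}{12}\right) = \frac{35}{12} \approx 2.9167$)
$-10 + l N = -10 + \frac{35}{12} \cdot 24 = -10 + 70 = 60$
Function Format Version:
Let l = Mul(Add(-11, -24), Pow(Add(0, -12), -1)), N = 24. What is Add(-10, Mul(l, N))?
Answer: 60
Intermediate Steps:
l = Rational(35, 12) (l = Mul(-35, Pow(-12, -1)) = Mul(-35, Rational(-1, 12)) = Rational(35, 12) ≈ 2.9167)
Add(-10, Mul(l, N)) = Add(-10, Mul(Rational(35, 12), 24)) = Add(-10, 70) = 60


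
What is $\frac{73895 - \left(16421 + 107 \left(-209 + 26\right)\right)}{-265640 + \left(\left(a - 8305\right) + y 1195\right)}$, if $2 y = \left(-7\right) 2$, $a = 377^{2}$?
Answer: $- \frac{25685}{46727} \approx -0.54968$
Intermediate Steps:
$a = 142129$
$y = -7$ ($y = \frac{\left(-7\right) 2}{2} = \frac{1}{2} \left(-14\right) = -7$)
$\frac{73895 - \left(16421 + 107 \left(-209 + 26\right)\right)}{-265640 + \left(\left(a - 8305\right) + y 1195\right)} = \frac{73895 - \left(16421 + 107 \left(-209 + 26\right)\right)}{-265640 + \left(\left(142129 - 8305\right) - 8365\right)} = \frac{73895 - -3160}{-265640 + \left(133824 - 8365\right)} = \frac{73895 + \left(19581 - 16421\right)}{-265640 + 125459} = \frac{73895 + 3160}{-140181} = 77055 \left(- \frac{1}{140181}\right) = - \frac{25685}{46727}$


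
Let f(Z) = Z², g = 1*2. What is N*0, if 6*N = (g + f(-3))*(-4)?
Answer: 0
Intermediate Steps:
g = 2
N = -22/3 (N = ((2 + (-3)²)*(-4))/6 = ((2 + 9)*(-4))/6 = (11*(-4))/6 = (⅙)*(-44) = -22/3 ≈ -7.3333)
N*0 = -22/3*0 = 0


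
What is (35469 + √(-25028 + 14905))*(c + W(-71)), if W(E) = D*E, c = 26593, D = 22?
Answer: 887824539 + 25031*I*√10123 ≈ 8.8782e+8 + 2.5184e+6*I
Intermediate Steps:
W(E) = 22*E
(35469 + √(-25028 + 14905))*(c + W(-71)) = (35469 + √(-25028 + 14905))*(26593 + 22*(-71)) = (35469 + √(-10123))*(26593 - 1562) = (35469 + I*√10123)*25031 = 887824539 + 25031*I*√10123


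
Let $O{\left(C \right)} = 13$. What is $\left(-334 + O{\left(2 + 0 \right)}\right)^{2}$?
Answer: $103041$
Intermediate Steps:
$\left(-334 + O{\left(2 + 0 \right)}\right)^{2} = \left(-334 + 13\right)^{2} = \left(-321\right)^{2} = 103041$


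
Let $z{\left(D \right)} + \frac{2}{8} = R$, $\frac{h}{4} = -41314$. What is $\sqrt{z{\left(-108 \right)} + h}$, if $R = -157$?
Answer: $\frac{3 i \sqrt{73517}}{2} \approx 406.71 i$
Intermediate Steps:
$h = -165256$ ($h = 4 \left(-41314\right) = -165256$)
$z{\left(D \right)} = - \frac{629}{4}$ ($z{\left(D \right)} = - \frac{1}{4} - 157 = - \frac{629}{4}$)
$\sqrt{z{\left(-108 \right)} + h} = \sqrt{- \frac{629}{4} - 165256} = \sqrt{- \frac{661653}{4}} = \frac{3 i \sqrt{73517}}{2}$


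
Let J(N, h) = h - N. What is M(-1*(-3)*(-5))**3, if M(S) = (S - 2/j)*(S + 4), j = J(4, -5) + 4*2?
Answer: 2924207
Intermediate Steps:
j = -1 (j = (-5 - 1*4) + 4*2 = (-5 - 4) + 8 = -9 + 8 = -1)
M(S) = (2 + S)*(4 + S) (M(S) = (S - 2/(-1))*(S + 4) = (S - 2*(-1))*(4 + S) = (S + 2)*(4 + S) = (2 + S)*(4 + S))
M(-1*(-3)*(-5))**3 = (8 + (-1*(-3)*(-5))**2 + 6*(-1*(-3)*(-5)))**3 = (8 + (3*(-5))**2 + 6*(3*(-5)))**3 = (8 + (-15)**2 + 6*(-15))**3 = (8 + 225 - 90)**3 = 143**3 = 2924207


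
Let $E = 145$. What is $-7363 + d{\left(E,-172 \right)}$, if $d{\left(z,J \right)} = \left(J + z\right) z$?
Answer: $-11278$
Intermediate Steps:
$d{\left(z,J \right)} = z \left(J + z\right)$
$-7363 + d{\left(E,-172 \right)} = -7363 + 145 \left(-172 + 145\right) = -7363 + 145 \left(-27\right) = -7363 - 3915 = -11278$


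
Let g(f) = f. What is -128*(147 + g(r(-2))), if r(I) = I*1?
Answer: -18560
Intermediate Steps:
r(I) = I
-128*(147 + g(r(-2))) = -128*(147 - 2) = -128*145 = -18560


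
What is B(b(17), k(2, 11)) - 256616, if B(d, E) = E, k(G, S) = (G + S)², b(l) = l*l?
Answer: -256447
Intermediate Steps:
b(l) = l²
B(b(17), k(2, 11)) - 256616 = (2 + 11)² - 256616 = 13² - 256616 = 169 - 256616 = -256447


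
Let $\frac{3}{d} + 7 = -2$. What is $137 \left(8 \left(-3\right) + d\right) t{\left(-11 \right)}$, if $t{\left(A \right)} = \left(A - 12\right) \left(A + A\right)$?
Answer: $- \frac{5060506}{3} \approx -1.6868 \cdot 10^{6}$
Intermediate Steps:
$d = - \frac{1}{3}$ ($d = \frac{3}{-7 - 2} = \frac{3}{-9} = 3 \left(- \frac{1}{9}\right) = - \frac{1}{3} \approx -0.33333$)
$t{\left(A \right)} = 2 A \left(-12 + A\right)$ ($t{\left(A \right)} = \left(-12 + A\right) 2 A = 2 A \left(-12 + A\right)$)
$137 \left(8 \left(-3\right) + d\right) t{\left(-11 \right)} = 137 \left(8 \left(-3\right) - \frac{1}{3}\right) 2 \left(-11\right) \left(-12 - 11\right) = 137 \left(-24 - \frac{1}{3}\right) 2 \left(-11\right) \left(-23\right) = 137 \left(- \frac{73}{3}\right) 506 = \left(- \frac{10001}{3}\right) 506 = - \frac{5060506}{3}$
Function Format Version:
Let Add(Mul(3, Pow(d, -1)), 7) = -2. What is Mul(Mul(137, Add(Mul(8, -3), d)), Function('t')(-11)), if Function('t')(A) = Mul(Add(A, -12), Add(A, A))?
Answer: Rational(-5060506, 3) ≈ -1.6868e+6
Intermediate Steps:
d = Rational(-1, 3) (d = Mul(3, Pow(Add(-7, -2), -1)) = Mul(3, Pow(-9, -1)) = Mul(3, Rational(-1, 9)) = Rational(-1, 3) ≈ -0.33333)
Function('t')(A) = Mul(2, A, Add(-12, A)) (Function('t')(A) = Mul(Add(-12, A), Mul(2, A)) = Mul(2, A, Add(-12, A)))
Mul(Mul(137, Add(Mul(8, -3), d)), Function('t')(-11)) = Mul(Mul(137, Add(Mul(8, -3), Rational(-1, 3))), Mul(2, -11, Add(-12, -11))) = Mul(Mul(137, Add(-24, Rational(-1, 3))), Mul(2, -11, -23)) = Mul(Mul(137, Rational(-73, 3)), 506) = Mul(Rational(-10001, 3), 506) = Rational(-5060506, 3)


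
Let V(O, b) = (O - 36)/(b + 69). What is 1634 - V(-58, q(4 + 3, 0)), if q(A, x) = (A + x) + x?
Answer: 62139/38 ≈ 1635.2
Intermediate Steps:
q(A, x) = A + 2*x
V(O, b) = (-36 + O)/(69 + b)
1634 - V(-58, q(4 + 3, 0)) = 1634 - (-36 - 58)/(69 + ((4 + 3) + 2*0)) = 1634 - (-94)/(69 + (7 + 0)) = 1634 - (-94)/(69 + 7) = 1634 - (-94)/76 = 1634 - 1*(-47/38) = 1634 + 47/38 = 62139/38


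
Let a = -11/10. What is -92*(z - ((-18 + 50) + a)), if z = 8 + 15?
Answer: 3634/5 ≈ 726.80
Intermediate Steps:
a = -11/10 (a = -11*1/10 = -11/10 ≈ -1.1000)
z = 23
-92*(z - ((-18 + 50) + a)) = -92*(23 - ((-18 + 50) - 11/10)) = -92*(23 - (32 - 11/10)) = -92*(23 - 1*309/10) = -92*(23 - 309/10) = -92*(-79/10) = 3634/5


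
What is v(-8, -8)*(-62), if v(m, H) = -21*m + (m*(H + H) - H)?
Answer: -18848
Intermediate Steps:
v(m, H) = -H - 21*m + 2*H*m (v(m, H) = -21*m + (m*(2*H) - H) = -21*m + (2*H*m - H) = -21*m + (-H + 2*H*m) = -H - 21*m + 2*H*m)
v(-8, -8)*(-62) = (-1*(-8) - 21*(-8) + 2*(-8)*(-8))*(-62) = (8 + 168 + 128)*(-62) = 304*(-62) = -18848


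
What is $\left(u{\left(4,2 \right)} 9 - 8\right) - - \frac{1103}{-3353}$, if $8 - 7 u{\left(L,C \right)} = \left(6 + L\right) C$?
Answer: $- \frac{79659}{3353} \approx -23.758$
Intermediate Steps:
$u{\left(L,C \right)} = \frac{8}{7} - \frac{C \left(6 + L\right)}{7}$ ($u{\left(L,C \right)} = \frac{8}{7} - \frac{\left(6 + L\right) C}{7} = \frac{8}{7} - \frac{C \left(6 + L\right)}{7}$)
$\left(u{\left(4,2 \right)} 9 - 8\right) - - \frac{1103}{-3353} = \left(\left(\frac{8}{7} - \frac{12}{7} - \frac{2}{7} \cdot 4\right) 9 - 8\right) - - \frac{1103}{-3353} = \left(\left(\frac{8}{7} - \frac{12}{7} - \frac{8}{7}\right) 9 - 8\right) - \left(-1103\right) \left(- \frac{1}{3353}\right) = \left(\left(- \frac{12}{7}\right) 9 - 8\right) - \frac{1103}{3353} = \left(- \frac{108}{7} - 8\right) - \frac{1103}{3353} = - \frac{164}{7} - \frac{1103}{3353} = - \frac{79659}{3353}$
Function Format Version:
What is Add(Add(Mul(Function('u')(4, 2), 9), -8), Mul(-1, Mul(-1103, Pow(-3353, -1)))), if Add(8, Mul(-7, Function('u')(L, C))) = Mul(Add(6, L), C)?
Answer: Rational(-79659, 3353) ≈ -23.758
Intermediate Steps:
Function('u')(L, C) = Add(Rational(8, 7), Mul(Rational(-1, 7), C, Add(6, L))) (Function('u')(L, C) = Add(Rational(8, 7), Mul(Rational(-1, 7), Mul(Add(6, L), C))) = Add(Rational(8, 7), Mul(Rational(-1, 7), Mul(C, Add(6, L)))) = Add(Rational(8, 7), Mul(Rational(-1, 7), C, Add(6, L))))
Add(Add(Mul(Function('u')(4, 2), 9), -8), Mul(-1, Mul(-1103, Pow(-3353, -1)))) = Add(Add(Mul(Add(Rational(8, 7), Mul(Rational(-6, 7), 2), Mul(Rational(-1, 7), 2, 4)), 9), -8), Mul(-1, Mul(-1103, Pow(-3353, -1)))) = Add(Add(Mul(Add(Rational(8, 7), Rational(-12, 7), Rational(-8, 7)), 9), -8), Mul(-1, Mul(-1103, Rational(-1, 3353)))) = Add(Add(Mul(Rational(-12, 7), 9), -8), Mul(-1, Rational(1103, 3353))) = Add(Add(Rational(-108, 7), -8), Rational(-1103, 3353)) = Add(Rational(-164, 7), Rational(-1103, 3353)) = Rational(-79659, 3353)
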